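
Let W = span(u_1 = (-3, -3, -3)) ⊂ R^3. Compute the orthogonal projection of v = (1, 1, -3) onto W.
proj_W(v) = (-1/3, -1/3, -1/3)

Set up U = [u_1 | ... | u_1] ∈ R^(3×1). The projector onto W = col(U) is P = U (U^T U)^(-1) U^T.
Compute U^T U =
  [27],
and U^T v = (3).
Solve U^T U · c = U^T v for the coefficients: c = (1/9). The projection is proj_W(v) = U c.
Check: (v - proj_W(v)) · u_1 = 0  (should be 0).
Result: proj_W(v) = (-1/3, -1/3, -1/3).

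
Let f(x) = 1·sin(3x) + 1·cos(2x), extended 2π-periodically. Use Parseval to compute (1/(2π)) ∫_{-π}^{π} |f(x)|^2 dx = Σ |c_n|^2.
Σ |c_n|^2 = 1

Expand |f|^2 and use orthogonality of {sin(nx), cos(mx)} on [-π, π]:
  ∫_{-π}^{π} sin(nx)^2 dx = π, ∫ cos(mx)^2 dx = π, and cross terms integrate to 0.
So ∫_{-π}^{π} f(x)^2 dx = 1^2 · π + 1^2 · π = (1 + 1)π.
Divide by 2π: (1 + 1)/2 = 1.
By Parseval, this equals Σ |c_n|^2.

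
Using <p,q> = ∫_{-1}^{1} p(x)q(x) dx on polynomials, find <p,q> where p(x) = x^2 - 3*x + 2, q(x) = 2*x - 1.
<p,q> = -26/3

Expand the product: p(x)·q(x) = 2*x^3 - 7*x^2 + 7*x - 2.
∫_{-1}^{1} of each monomial x^k gives [2/(k+1) if k even, 0 if k odd]. Integrating term-by-term (or equivalently evaluating the antiderivative F(x) = x^4/2 - 7*x^3/3 + 7*x^2/2 - 2*x at the endpoints):
  F(1) − F(−1) = -1/3 − (25/3) = -26/3.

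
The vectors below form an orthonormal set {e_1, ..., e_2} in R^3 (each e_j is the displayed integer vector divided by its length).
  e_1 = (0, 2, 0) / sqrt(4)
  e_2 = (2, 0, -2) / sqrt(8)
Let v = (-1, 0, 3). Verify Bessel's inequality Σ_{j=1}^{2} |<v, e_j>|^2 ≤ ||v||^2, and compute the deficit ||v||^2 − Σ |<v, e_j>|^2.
Σ |<v, e_j>|^2 = 8; ||v||^2 = 10; deficit = 2

Write each e_j = u_j / sqrt(<u_j, u_j>) where u_j is the displayed integer vector. Then <v, e_j> = <v, u_j> / sqrt(<u_j, u_j>), so |<v, e_j>|^2 = <v, u_j>^2 / <u_j, u_j>.
Coefficients: <v, e_1> = 0/sqrt(4), <v, e_2> = -8/sqrt(8).
Square and sum: Σ |<v, e_j>|^2 = 8.
Compute ||v||^2 = v·v = 10.
Deficit = 10 − 8 = 2 ≥ 0, confirming Bessel's inequality. (The deficit equals ||v − Σ <v,e_j> e_j||^2, the squared distance from v to span{e_j}.)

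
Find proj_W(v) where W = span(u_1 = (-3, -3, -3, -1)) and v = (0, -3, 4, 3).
proj_W(v) = (9/14, 9/14, 9/14, 3/14)

Set up U = [u_1 | ... | u_1] ∈ R^(4×1). The projector onto W = col(U) is P = U (U^T U)^(-1) U^T.
Compute U^T U =
  [28],
and U^T v = (-6).
Solve U^T U · c = U^T v for the coefficients: c = (-3/14). The projection is proj_W(v) = U c.
Check: (v - proj_W(v)) · u_1 = 0  (should be 0).
Result: proj_W(v) = (9/14, 9/14, 9/14, 3/14).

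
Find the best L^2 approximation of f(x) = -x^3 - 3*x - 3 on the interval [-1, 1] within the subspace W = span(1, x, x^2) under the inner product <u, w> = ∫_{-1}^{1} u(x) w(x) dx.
g(x) = -18*x/5 - 3

The best approximation g ∈ W is the orthogonal projection of f onto W. Writing g = a_0 + a_1 x + a_2 x^2, the coefficients solve the normal equations G · a = b where
  G_{ij} = <φ_i, φ_j> and b_i = <f, φ_i>, with φ_0 = 1, φ_1 = x, φ_2 = x^2.
G =
  [2, 0, 2/3]
  [0, 2/3, 0]
  [2/3, 0, 2/5],
b = (-6, -12/5, -2).
Solving gives a_0 = -3, a_1 = -18/5, a_2 = 0, so
  g(x) = -18*x/5 - 3.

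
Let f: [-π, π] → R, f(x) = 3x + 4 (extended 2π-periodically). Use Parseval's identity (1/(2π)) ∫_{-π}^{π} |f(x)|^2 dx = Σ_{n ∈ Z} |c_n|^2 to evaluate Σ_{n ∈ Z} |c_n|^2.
Σ |c_n|^2 = 3π^2 + 16

Expand and integrate term by term over [-π, π]:
  ∫ (3x)^2 dx = 9·(2π^3/3); ∫ 2·3·(4)·x dx = 0 (odd integrand); ∫ 4^2 dx = 16·2π.
So (1/(2π)) ∫_{-π}^{π} (3x + 4)^2 dx = 9π^2/3 + 16 = 3π^2 + 16.
Parseval ⇒ Σ |c_n|^2 = 3π^2 + 16.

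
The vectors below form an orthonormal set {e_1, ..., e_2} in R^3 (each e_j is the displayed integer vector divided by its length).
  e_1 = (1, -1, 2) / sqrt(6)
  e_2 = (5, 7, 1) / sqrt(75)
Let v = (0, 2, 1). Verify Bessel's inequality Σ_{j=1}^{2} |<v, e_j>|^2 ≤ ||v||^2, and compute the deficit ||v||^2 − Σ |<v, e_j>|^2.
Σ |<v, e_j>|^2 = 3; ||v||^2 = 5; deficit = 2

Write each e_j = u_j / sqrt(<u_j, u_j>) where u_j is the displayed integer vector. Then <v, e_j> = <v, u_j> / sqrt(<u_j, u_j>), so |<v, e_j>|^2 = <v, u_j>^2 / <u_j, u_j>.
Coefficients: <v, e_1> = 0/sqrt(6), <v, e_2> = 15/sqrt(75).
Square and sum: Σ |<v, e_j>|^2 = 3.
Compute ||v||^2 = v·v = 5.
Deficit = 5 − 3 = 2 ≥ 0, confirming Bessel's inequality. (The deficit equals ||v − Σ <v,e_j> e_j||^2, the squared distance from v to span{e_j}.)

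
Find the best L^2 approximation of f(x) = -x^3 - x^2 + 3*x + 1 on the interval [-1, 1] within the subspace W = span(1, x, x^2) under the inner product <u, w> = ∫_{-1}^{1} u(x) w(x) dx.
g(x) = -x^2 + 12*x/5 + 1

The best approximation g ∈ W is the orthogonal projection of f onto W. Writing g = a_0 + a_1 x + a_2 x^2, the coefficients solve the normal equations G · a = b where
  G_{ij} = <φ_i, φ_j> and b_i = <f, φ_i>, with φ_0 = 1, φ_1 = x, φ_2 = x^2.
G =
  [2, 0, 2/3]
  [0, 2/3, 0]
  [2/3, 0, 2/5],
b = (4/3, 8/5, 4/15).
Solving gives a_0 = 1, a_1 = 12/5, a_2 = -1, so
  g(x) = -x^2 + 12*x/5 + 1.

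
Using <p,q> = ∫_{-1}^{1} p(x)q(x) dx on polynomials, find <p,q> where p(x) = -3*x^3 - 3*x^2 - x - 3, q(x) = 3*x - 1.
<p,q> = 12/5

Expand the product: p(x)·q(x) = -9*x^4 - 6*x^3 - 8*x + 3.
∫_{-1}^{1} of each monomial x^k gives [2/(k+1) if k even, 0 if k odd]. Integrating term-by-term (or equivalently evaluating the antiderivative F(x) = -9*x^5/5 - 3*x^4/2 - 4*x^2 + 3*x at the endpoints):
  F(1) − F(−1) = -43/10 − (-67/10) = 12/5.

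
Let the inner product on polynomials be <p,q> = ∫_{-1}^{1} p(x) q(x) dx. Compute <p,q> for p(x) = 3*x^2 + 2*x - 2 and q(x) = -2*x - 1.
<p,q> = -2/3

Expand the product: p(x)·q(x) = -6*x^3 - 7*x^2 + 2*x + 2.
∫_{-1}^{1} of each monomial x^k gives [2/(k+1) if k even, 0 if k odd]. Integrating term-by-term (or equivalently evaluating the antiderivative F(x) = -3*x^4/2 - 7*x^3/3 + x^2 + 2*x at the endpoints):
  F(1) − F(−1) = -5/6 − (-1/6) = -2/3.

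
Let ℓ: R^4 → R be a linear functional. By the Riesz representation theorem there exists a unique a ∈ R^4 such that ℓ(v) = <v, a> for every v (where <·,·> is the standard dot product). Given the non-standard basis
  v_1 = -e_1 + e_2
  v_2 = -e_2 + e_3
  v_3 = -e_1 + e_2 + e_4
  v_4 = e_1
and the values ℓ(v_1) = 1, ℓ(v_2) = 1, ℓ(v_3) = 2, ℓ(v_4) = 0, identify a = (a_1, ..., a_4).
a = (0, 1, 2, 1)

Write a = (a_1, ..., a_4) in the standard basis. For each basis vector v_i, ℓ(v_i) = <v_i, a> is a linear equation in the a_j's. Collect the n equations into a matrix system V a = ℓ, where row i of V is v_i (expressed in the standard basis). Since V is invertible (lower-triangular with 1s on the diagonal, up to permutation), solve by back-substitution:
  V =
[[-1, 1, 0, 0],
 [0, -1, 1, 0],
 [-1, 1, 0, 1],
 [1, 0, 0, 0]]
  V a = (1, 1, 2, 0)
Solving gives a = (0, 1, 2, 1).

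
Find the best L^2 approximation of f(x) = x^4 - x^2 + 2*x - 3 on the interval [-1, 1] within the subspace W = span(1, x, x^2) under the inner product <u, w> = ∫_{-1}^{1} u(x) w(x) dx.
g(x) = -x^2/7 + 2*x - 108/35

The best approximation g ∈ W is the orthogonal projection of f onto W. Writing g = a_0 + a_1 x + a_2 x^2, the coefficients solve the normal equations G · a = b where
  G_{ij} = <φ_i, φ_j> and b_i = <f, φ_i>, with φ_0 = 1, φ_1 = x, φ_2 = x^2.
G =
  [2, 0, 2/3]
  [0, 2/3, 0]
  [2/3, 0, 2/5],
b = (-94/15, 4/3, -74/35).
Solving gives a_0 = -108/35, a_1 = 2, a_2 = -1/7, so
  g(x) = -x^2/7 + 2*x - 108/35.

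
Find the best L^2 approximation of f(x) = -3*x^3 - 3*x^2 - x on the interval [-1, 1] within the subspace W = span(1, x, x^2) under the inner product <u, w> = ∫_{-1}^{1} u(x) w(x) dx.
g(x) = -3*x^2 - 14*x/5

The best approximation g ∈ W is the orthogonal projection of f onto W. Writing g = a_0 + a_1 x + a_2 x^2, the coefficients solve the normal equations G · a = b where
  G_{ij} = <φ_i, φ_j> and b_i = <f, φ_i>, with φ_0 = 1, φ_1 = x, φ_2 = x^2.
G =
  [2, 0, 2/3]
  [0, 2/3, 0]
  [2/3, 0, 2/5],
b = (-2, -28/15, -6/5).
Solving gives a_0 = 0, a_1 = -14/5, a_2 = -3, so
  g(x) = -3*x^2 - 14*x/5.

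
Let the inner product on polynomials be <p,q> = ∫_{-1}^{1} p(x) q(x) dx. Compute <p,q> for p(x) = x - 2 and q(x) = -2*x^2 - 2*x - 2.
<p,q> = 28/3

Expand the product: p(x)·q(x) = -2*x^3 + 2*x^2 + 2*x + 4.
∫_{-1}^{1} of each monomial x^k gives [2/(k+1) if k even, 0 if k odd]. Integrating term-by-term (or equivalently evaluating the antiderivative F(x) = -x^4/2 + 2*x^3/3 + x^2 + 4*x at the endpoints):
  F(1) − F(−1) = 31/6 − (-25/6) = 28/3.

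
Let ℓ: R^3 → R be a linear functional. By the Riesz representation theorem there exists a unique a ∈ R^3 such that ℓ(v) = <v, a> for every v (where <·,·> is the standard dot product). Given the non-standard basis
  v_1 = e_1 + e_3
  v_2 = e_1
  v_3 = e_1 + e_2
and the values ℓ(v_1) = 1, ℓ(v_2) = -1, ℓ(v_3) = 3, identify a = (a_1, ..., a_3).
a = (-1, 4, 2)

Write a = (a_1, ..., a_3) in the standard basis. For each basis vector v_i, ℓ(v_i) = <v_i, a> is a linear equation in the a_j's. Collect the n equations into a matrix system V a = ℓ, where row i of V is v_i (expressed in the standard basis). Since V is invertible (lower-triangular with 1s on the diagonal, up to permutation), solve by back-substitution:
  V =
[[1, 0, 1],
 [1, 0, 0],
 [1, 1, 0]]
  V a = (1, -1, 3)
Solving gives a = (-1, 4, 2).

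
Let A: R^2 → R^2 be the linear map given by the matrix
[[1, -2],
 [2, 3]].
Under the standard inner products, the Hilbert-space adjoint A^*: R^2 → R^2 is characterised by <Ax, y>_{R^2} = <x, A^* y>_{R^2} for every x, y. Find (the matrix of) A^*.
A^* = A^T =
[[1, 2],
 [-2, 3]]

For real matrices with standard dot products, the defining identity <Ax, y> = <x, A^* y> gives (Ax)^T y = x^T (A^*) y, i.e. x^T A^T y = x^T (A^*) y. Since this holds for all x, y, we must have A^* = A^T. Therefore
A^* =
[[1, 2],
 [-2, 3]].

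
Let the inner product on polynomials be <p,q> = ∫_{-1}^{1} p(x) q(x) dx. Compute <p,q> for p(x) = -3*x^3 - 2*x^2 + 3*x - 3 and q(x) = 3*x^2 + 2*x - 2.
<p,q> = 118/15

Expand the product: p(x)·q(x) = -9*x^5 - 12*x^4 + 11*x^3 + x^2 - 12*x + 6.
∫_{-1}^{1} of each monomial x^k gives [2/(k+1) if k even, 0 if k odd]. Integrating term-by-term (or equivalently evaluating the antiderivative F(x) = -3*x^6/2 - 12*x^5/5 + 11*x^4/4 + x^3/3 - 6*x^2 + 6*x at the endpoints):
  F(1) − F(−1) = -49/60 − (-521/60) = 118/15.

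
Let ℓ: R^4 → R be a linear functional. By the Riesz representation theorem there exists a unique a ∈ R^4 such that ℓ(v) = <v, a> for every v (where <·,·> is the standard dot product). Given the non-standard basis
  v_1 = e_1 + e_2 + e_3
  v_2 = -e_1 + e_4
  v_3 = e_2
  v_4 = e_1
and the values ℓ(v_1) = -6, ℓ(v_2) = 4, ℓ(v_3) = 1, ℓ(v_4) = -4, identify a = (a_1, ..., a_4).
a = (-4, 1, -3, 0)

Write a = (a_1, ..., a_4) in the standard basis. For each basis vector v_i, ℓ(v_i) = <v_i, a> is a linear equation in the a_j's. Collect the n equations into a matrix system V a = ℓ, where row i of V is v_i (expressed in the standard basis). Since V is invertible (lower-triangular with 1s on the diagonal, up to permutation), solve by back-substitution:
  V =
[[1, 1, 1, 0],
 [-1, 0, 0, 1],
 [0, 1, 0, 0],
 [1, 0, 0, 0]]
  V a = (-6, 4, 1, -4)
Solving gives a = (-4, 1, -3, 0).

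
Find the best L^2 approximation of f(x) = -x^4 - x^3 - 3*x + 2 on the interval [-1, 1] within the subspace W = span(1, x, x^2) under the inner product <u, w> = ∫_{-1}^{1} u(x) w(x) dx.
g(x) = -6*x^2/7 - 18*x/5 + 73/35

The best approximation g ∈ W is the orthogonal projection of f onto W. Writing g = a_0 + a_1 x + a_2 x^2, the coefficients solve the normal equations G · a = b where
  G_{ij} = <φ_i, φ_j> and b_i = <f, φ_i>, with φ_0 = 1, φ_1 = x, φ_2 = x^2.
G =
  [2, 0, 2/3]
  [0, 2/3, 0]
  [2/3, 0, 2/5],
b = (18/5, -12/5, 22/21).
Solving gives a_0 = 73/35, a_1 = -18/5, a_2 = -6/7, so
  g(x) = -6*x^2/7 - 18*x/5 + 73/35.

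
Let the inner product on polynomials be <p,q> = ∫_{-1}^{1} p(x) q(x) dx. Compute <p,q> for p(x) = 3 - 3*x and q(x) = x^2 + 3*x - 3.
<p,q> = -22

Expand the product: p(x)·q(x) = -3*x^3 - 6*x^2 + 18*x - 9.
∫_{-1}^{1} of each monomial x^k gives [2/(k+1) if k even, 0 if k odd]. Integrating term-by-term (or equivalently evaluating the antiderivative F(x) = -3*x^4/4 - 2*x^3 + 9*x^2 - 9*x at the endpoints):
  F(1) − F(−1) = -11/4 − (77/4) = -22.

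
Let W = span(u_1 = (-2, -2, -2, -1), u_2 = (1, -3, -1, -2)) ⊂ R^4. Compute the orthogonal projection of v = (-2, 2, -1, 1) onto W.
proj_W(v) = (-299/131, 201/131, -49/131, 163/131)

Set up U = [u_1 | ... | u_2] ∈ R^(4×2). The projector onto W = col(U) is P = U (U^T U)^(-1) U^T.
Compute U^T U =
  [13, 8]
  [8, 15],
and U^T v = (1, -9).
Solve U^T U · c = U^T v for the coefficients: c = (87/131, -125/131). The projection is proj_W(v) = U c.
Check: (v - proj_W(v)) · u_1 = 0  (should be 0).
Check: (v - proj_W(v)) · u_2 = 0  (should be 0).
Result: proj_W(v) = (-299/131, 201/131, -49/131, 163/131).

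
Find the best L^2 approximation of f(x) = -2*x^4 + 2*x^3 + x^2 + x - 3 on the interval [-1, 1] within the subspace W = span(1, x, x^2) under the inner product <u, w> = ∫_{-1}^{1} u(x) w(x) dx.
g(x) = -5*x^2/7 + 11*x/5 - 99/35

The best approximation g ∈ W is the orthogonal projection of f onto W. Writing g = a_0 + a_1 x + a_2 x^2, the coefficients solve the normal equations G · a = b where
  G_{ij} = <φ_i, φ_j> and b_i = <f, φ_i>, with φ_0 = 1, φ_1 = x, φ_2 = x^2.
G =
  [2, 0, 2/3]
  [0, 2/3, 0]
  [2/3, 0, 2/5],
b = (-92/15, 22/15, -76/35).
Solving gives a_0 = -99/35, a_1 = 11/5, a_2 = -5/7, so
  g(x) = -5*x^2/7 + 11*x/5 - 99/35.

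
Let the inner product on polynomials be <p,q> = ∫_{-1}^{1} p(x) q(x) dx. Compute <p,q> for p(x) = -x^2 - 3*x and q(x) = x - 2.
<p,q> = -2/3

Expand the product: p(x)·q(x) = -x^3 - x^2 + 6*x.
∫_{-1}^{1} of each monomial x^k gives [2/(k+1) if k even, 0 if k odd]. Integrating term-by-term (or equivalently evaluating the antiderivative F(x) = -x^4/4 - x^3/3 + 3*x^2 at the endpoints):
  F(1) − F(−1) = 29/12 − (37/12) = -2/3.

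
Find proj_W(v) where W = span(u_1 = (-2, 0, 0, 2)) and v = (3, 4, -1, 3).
proj_W(v) = (0, 0, 0, 0)

Set up U = [u_1 | ... | u_1] ∈ R^(4×1). The projector onto W = col(U) is P = U (U^T U)^(-1) U^T.
Compute U^T U =
  [8],
and U^T v = (0).
Solve U^T U · c = U^T v for the coefficients: c = (0). The projection is proj_W(v) = U c.
Check: (v - proj_W(v)) · u_1 = 0  (should be 0).
Result: proj_W(v) = (0, 0, 0, 0).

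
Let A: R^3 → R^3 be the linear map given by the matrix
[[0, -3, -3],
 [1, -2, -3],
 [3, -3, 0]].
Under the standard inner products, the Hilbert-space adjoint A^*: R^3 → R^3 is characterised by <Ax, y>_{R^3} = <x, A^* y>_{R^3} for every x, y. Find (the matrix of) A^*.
A^* = A^T =
[[0, 1, 3],
 [-3, -2, -3],
 [-3, -3, 0]]

For real matrices with standard dot products, the defining identity <Ax, y> = <x, A^* y> gives (Ax)^T y = x^T (A^*) y, i.e. x^T A^T y = x^T (A^*) y. Since this holds for all x, y, we must have A^* = A^T. Therefore
A^* =
[[0, 1, 3],
 [-3, -2, -3],
 [-3, -3, 0]].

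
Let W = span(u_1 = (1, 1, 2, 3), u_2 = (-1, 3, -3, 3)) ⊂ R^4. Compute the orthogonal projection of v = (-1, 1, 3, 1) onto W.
proj_W(v) = (337/395, 37/395, 749/395, 561/395)

Set up U = [u_1 | ... | u_2] ∈ R^(4×2). The projector onto W = col(U) is P = U (U^T U)^(-1) U^T.
Compute U^T U =
  [15, 5]
  [5, 28],
and U^T v = (9, -2).
Solve U^T U · c = U^T v for the coefficients: c = (262/395, -15/79). The projection is proj_W(v) = U c.
Check: (v - proj_W(v)) · u_1 = 0  (should be 0).
Check: (v - proj_W(v)) · u_2 = 0  (should be 0).
Result: proj_W(v) = (337/395, 37/395, 749/395, 561/395).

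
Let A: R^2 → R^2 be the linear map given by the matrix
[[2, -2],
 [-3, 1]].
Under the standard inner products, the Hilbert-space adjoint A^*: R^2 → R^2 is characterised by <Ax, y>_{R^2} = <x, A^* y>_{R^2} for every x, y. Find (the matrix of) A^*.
A^* = A^T =
[[2, -3],
 [-2, 1]]

For real matrices with standard dot products, the defining identity <Ax, y> = <x, A^* y> gives (Ax)^T y = x^T (A^*) y, i.e. x^T A^T y = x^T (A^*) y. Since this holds for all x, y, we must have A^* = A^T. Therefore
A^* =
[[2, -3],
 [-2, 1]].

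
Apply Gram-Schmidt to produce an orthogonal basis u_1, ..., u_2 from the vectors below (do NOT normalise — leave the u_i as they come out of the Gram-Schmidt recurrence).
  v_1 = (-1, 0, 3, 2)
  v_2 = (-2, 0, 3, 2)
Orthogonal basis:
  u_1 = (-1, 0, 3, 2)
  u_2 = (-13/14, 0, -3/14, -1/7)

Apply the Gram-Schmidt recurrence
  u_1 = v_1
  u_i = v_i − Σ_{j<i} ((v_i · u_j) / (u_j · u_j)) · u_j.

Step by step this gives:
  u_1 = (-1, 0, 3, 2)
  u_2 = (-13/14, 0, -3/14, -1/7)

Orthogonality check:
  u_2 · u_1 = 0 (should be 0)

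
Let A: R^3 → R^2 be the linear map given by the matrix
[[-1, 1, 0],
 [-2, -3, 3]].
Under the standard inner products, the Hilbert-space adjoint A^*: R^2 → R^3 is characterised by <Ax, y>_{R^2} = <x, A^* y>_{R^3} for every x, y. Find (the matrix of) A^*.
A^* = A^T =
[[-1, -2],
 [1, -3],
 [0, 3]]

For real matrices with standard dot products, the defining identity <Ax, y> = <x, A^* y> gives (Ax)^T y = x^T (A^*) y, i.e. x^T A^T y = x^T (A^*) y. Since this holds for all x, y, we must have A^* = A^T. Therefore
A^* =
[[-1, -2],
 [1, -3],
 [0, 3]].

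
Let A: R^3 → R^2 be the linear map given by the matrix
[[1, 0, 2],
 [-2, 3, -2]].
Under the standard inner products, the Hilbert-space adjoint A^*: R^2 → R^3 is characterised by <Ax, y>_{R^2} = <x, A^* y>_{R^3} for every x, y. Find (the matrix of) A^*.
A^* = A^T =
[[1, -2],
 [0, 3],
 [2, -2]]

For real matrices with standard dot products, the defining identity <Ax, y> = <x, A^* y> gives (Ax)^T y = x^T (A^*) y, i.e. x^T A^T y = x^T (A^*) y. Since this holds for all x, y, we must have A^* = A^T. Therefore
A^* =
[[1, -2],
 [0, 3],
 [2, -2]].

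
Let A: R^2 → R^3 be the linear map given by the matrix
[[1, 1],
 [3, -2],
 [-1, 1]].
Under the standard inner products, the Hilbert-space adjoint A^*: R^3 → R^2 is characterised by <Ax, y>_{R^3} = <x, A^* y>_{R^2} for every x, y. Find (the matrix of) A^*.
A^* = A^T =
[[1, 3, -1],
 [1, -2, 1]]

For real matrices with standard dot products, the defining identity <Ax, y> = <x, A^* y> gives (Ax)^T y = x^T (A^*) y, i.e. x^T A^T y = x^T (A^*) y. Since this holds for all x, y, we must have A^* = A^T. Therefore
A^* =
[[1, 3, -1],
 [1, -2, 1]].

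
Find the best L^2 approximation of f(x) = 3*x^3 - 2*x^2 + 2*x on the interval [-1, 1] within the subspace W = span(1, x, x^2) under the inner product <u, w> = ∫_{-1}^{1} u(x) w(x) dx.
g(x) = -2*x^2 + 19*x/5

The best approximation g ∈ W is the orthogonal projection of f onto W. Writing g = a_0 + a_1 x + a_2 x^2, the coefficients solve the normal equations G · a = b where
  G_{ij} = <φ_i, φ_j> and b_i = <f, φ_i>, with φ_0 = 1, φ_1 = x, φ_2 = x^2.
G =
  [2, 0, 2/3]
  [0, 2/3, 0]
  [2/3, 0, 2/5],
b = (-4/3, 38/15, -4/5).
Solving gives a_0 = 0, a_1 = 19/5, a_2 = -2, so
  g(x) = -2*x^2 + 19*x/5.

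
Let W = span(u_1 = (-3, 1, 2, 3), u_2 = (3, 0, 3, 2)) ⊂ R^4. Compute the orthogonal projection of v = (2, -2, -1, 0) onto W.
proj_W(v) = (984/497, -229/497, -23/71, -489/497)

Set up U = [u_1 | ... | u_2] ∈ R^(4×2). The projector onto W = col(U) is P = U (U^T U)^(-1) U^T.
Compute U^T U =
  [23, 3]
  [3, 22],
and U^T v = (-10, 3).
Solve U^T U · c = U^T v for the coefficients: c = (-229/497, 99/497). The projection is proj_W(v) = U c.
Check: (v - proj_W(v)) · u_1 = 0  (should be 0).
Check: (v - proj_W(v)) · u_2 = 0  (should be 0).
Result: proj_W(v) = (984/497, -229/497, -23/71, -489/497).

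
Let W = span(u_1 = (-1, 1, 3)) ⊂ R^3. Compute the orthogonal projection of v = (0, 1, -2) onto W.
proj_W(v) = (5/11, -5/11, -15/11)

Set up U = [u_1 | ... | u_1] ∈ R^(3×1). The projector onto W = col(U) is P = U (U^T U)^(-1) U^T.
Compute U^T U =
  [11],
and U^T v = (-5).
Solve U^T U · c = U^T v for the coefficients: c = (-5/11). The projection is proj_W(v) = U c.
Check: (v - proj_W(v)) · u_1 = 0  (should be 0).
Result: proj_W(v) = (5/11, -5/11, -15/11).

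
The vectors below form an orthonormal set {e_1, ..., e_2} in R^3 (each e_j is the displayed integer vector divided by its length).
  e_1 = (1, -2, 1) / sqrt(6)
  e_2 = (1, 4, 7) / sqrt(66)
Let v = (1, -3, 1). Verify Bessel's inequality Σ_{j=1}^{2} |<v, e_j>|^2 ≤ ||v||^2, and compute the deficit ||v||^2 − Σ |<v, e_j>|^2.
Σ |<v, e_j>|^2 = 120/11; ||v||^2 = 11; deficit = 1/11

Write each e_j = u_j / sqrt(<u_j, u_j>) where u_j is the displayed integer vector. Then <v, e_j> = <v, u_j> / sqrt(<u_j, u_j>), so |<v, e_j>|^2 = <v, u_j>^2 / <u_j, u_j>.
Coefficients: <v, e_1> = 8/sqrt(6), <v, e_2> = -4/sqrt(66).
Square and sum: Σ |<v, e_j>|^2 = 120/11.
Compute ||v||^2 = v·v = 11.
Deficit = 11 − 120/11 = 1/11 ≥ 0, confirming Bessel's inequality. (The deficit equals ||v − Σ <v,e_j> e_j||^2, the squared distance from v to span{e_j}.)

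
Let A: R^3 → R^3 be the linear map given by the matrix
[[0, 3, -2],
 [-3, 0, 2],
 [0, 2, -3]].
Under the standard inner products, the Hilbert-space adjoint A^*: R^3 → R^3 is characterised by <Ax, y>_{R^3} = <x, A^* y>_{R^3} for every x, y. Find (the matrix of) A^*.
A^* = A^T =
[[0, -3, 0],
 [3, 0, 2],
 [-2, 2, -3]]

For real matrices with standard dot products, the defining identity <Ax, y> = <x, A^* y> gives (Ax)^T y = x^T (A^*) y, i.e. x^T A^T y = x^T (A^*) y. Since this holds for all x, y, we must have A^* = A^T. Therefore
A^* =
[[0, -3, 0],
 [3, 0, 2],
 [-2, 2, -3]].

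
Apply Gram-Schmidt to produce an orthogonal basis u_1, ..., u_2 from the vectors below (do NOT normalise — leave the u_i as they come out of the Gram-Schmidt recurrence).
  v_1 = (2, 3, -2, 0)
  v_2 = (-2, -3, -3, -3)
Orthogonal basis:
  u_1 = (2, 3, -2, 0)
  u_2 = (-20/17, -30/17, -65/17, -3)

Apply the Gram-Schmidt recurrence
  u_1 = v_1
  u_i = v_i − Σ_{j<i} ((v_i · u_j) / (u_j · u_j)) · u_j.

Step by step this gives:
  u_1 = (2, 3, -2, 0)
  u_2 = (-20/17, -30/17, -65/17, -3)

Orthogonality check:
  u_2 · u_1 = 0 (should be 0)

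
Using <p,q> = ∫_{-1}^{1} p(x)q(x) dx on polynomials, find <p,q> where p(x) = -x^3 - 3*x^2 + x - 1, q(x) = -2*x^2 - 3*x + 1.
<p,q> = -16/15

Expand the product: p(x)·q(x) = 2*x^5 + 9*x^4 + 6*x^3 - 4*x^2 + 4*x - 1.
∫_{-1}^{1} of each monomial x^k gives [2/(k+1) if k even, 0 if k odd]. Integrating term-by-term (or equivalently evaluating the antiderivative F(x) = x^6/3 + 9*x^5/5 + 3*x^4/2 - 4*x^3/3 + 2*x^2 - x at the endpoints):
  F(1) − F(−1) = 33/10 − (131/30) = -16/15.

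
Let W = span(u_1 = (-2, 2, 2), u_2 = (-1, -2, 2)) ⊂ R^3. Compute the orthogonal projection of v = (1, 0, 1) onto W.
proj_W(v) = (-1/13, -7/26, 5/26)

Set up U = [u_1 | ... | u_2] ∈ R^(3×2). The projector onto W = col(U) is P = U (U^T U)^(-1) U^T.
Compute U^T U =
  [12, 2]
  [2, 9],
and U^T v = (0, 1).
Solve U^T U · c = U^T v for the coefficients: c = (-1/52, 3/26). The projection is proj_W(v) = U c.
Check: (v - proj_W(v)) · u_1 = 0  (should be 0).
Check: (v - proj_W(v)) · u_2 = 0  (should be 0).
Result: proj_W(v) = (-1/13, -7/26, 5/26).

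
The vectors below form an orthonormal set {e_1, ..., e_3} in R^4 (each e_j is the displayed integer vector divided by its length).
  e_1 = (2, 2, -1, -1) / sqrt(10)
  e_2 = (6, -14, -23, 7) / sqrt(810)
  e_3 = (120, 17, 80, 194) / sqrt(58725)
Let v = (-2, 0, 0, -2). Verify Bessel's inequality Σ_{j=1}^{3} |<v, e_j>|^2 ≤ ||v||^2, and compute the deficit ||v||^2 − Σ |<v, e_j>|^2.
Σ |<v, e_j>|^2 = 5764/725; ||v||^2 = 8; deficit = 36/725

Write each e_j = u_j / sqrt(<u_j, u_j>) where u_j is the displayed integer vector. Then <v, e_j> = <v, u_j> / sqrt(<u_j, u_j>), so |<v, e_j>|^2 = <v, u_j>^2 / <u_j, u_j>.
Coefficients: <v, e_1> = -2/sqrt(10), <v, e_2> = -26/sqrt(810), <v, e_3> = -628/sqrt(58725).
Square and sum: Σ |<v, e_j>|^2 = 5764/725.
Compute ||v||^2 = v·v = 8.
Deficit = 8 − 5764/725 = 36/725 ≥ 0, confirming Bessel's inequality. (The deficit equals ||v − Σ <v,e_j> e_j||^2, the squared distance from v to span{e_j}.)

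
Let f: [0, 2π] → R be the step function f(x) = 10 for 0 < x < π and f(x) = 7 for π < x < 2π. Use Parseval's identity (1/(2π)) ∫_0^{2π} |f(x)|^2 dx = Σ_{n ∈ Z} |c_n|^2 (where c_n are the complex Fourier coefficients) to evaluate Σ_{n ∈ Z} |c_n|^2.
Σ |c_n|^2 = 149/2

Parseval equates the L^2 energy of f (normalised by 1/(2π)) with the ℓ^2 sum of its Fourier coefficients: (1/(2π)) ∫_0^{2π} |f|^2 = Σ |c_n|^2.
Compute the left side: (1/(2π)) [∫_0^π 10^2 dx + ∫_π^{2π} 7^2 dx] = (1/(2π)) · (100π + 49π) = (100 + 49)/2 = 149/2.
So Σ_{n ∈ Z} |c_n|^2 = 149/2.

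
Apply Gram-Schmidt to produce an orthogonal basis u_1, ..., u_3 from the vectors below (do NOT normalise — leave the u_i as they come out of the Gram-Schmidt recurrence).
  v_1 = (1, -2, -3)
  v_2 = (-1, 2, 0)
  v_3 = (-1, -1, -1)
Orthogonal basis:
  u_1 = (1, -2, -3)
  u_2 = (-9/14, 9/7, -15/14)
  u_3 = (-6/5, -3/5, 0)

Apply the Gram-Schmidt recurrence
  u_1 = v_1
  u_i = v_i − Σ_{j<i} ((v_i · u_j) / (u_j · u_j)) · u_j.

Step by step this gives:
  u_1 = (1, -2, -3)
  u_2 = (-9/14, 9/7, -15/14)
  u_3 = (-6/5, -3/5, 0)

Orthogonality check:
  u_2 · u_1 = 0 (should be 0)
  u_3 · u_1 = 0 (should be 0)
  u_3 · u_2 = 0 (should be 0)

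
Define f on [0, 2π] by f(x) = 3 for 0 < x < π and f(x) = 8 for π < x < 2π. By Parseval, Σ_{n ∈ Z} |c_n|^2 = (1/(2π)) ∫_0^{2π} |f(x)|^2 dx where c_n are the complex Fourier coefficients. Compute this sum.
Σ |c_n|^2 = 73/2

Parseval equates the L^2 energy of f (normalised by 1/(2π)) with the ℓ^2 sum of its Fourier coefficients: (1/(2π)) ∫_0^{2π} |f|^2 = Σ |c_n|^2.
Compute the left side: (1/(2π)) [∫_0^π 3^2 dx + ∫_π^{2π} 8^2 dx] = (1/(2π)) · (9π + 64π) = (9 + 64)/2 = 73/2.
So Σ_{n ∈ Z} |c_n|^2 = 73/2.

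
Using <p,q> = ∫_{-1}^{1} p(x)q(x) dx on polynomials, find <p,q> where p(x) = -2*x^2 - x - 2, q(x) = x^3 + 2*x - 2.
<p,q> = 134/15

Expand the product: p(x)·q(x) = -2*x^5 - x^4 - 6*x^3 + 2*x^2 - 2*x + 4.
∫_{-1}^{1} of each monomial x^k gives [2/(k+1) if k even, 0 if k odd]. Integrating term-by-term (or equivalently evaluating the antiderivative F(x) = -x^6/3 - x^5/5 - 3*x^4/2 + 2*x^3/3 - x^2 + 4*x at the endpoints):
  F(1) − F(−1) = 49/30 − (-73/10) = 134/15.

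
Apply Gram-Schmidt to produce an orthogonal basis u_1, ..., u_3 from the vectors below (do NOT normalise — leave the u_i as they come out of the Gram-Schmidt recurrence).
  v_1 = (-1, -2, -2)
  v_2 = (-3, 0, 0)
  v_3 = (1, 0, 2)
Orthogonal basis:
  u_1 = (-1, -2, -2)
  u_2 = (-8/3, 2/3, 2/3)
  u_3 = (0, -1, 1)

Apply the Gram-Schmidt recurrence
  u_1 = v_1
  u_i = v_i − Σ_{j<i} ((v_i · u_j) / (u_j · u_j)) · u_j.

Step by step this gives:
  u_1 = (-1, -2, -2)
  u_2 = (-8/3, 2/3, 2/3)
  u_3 = (0, -1, 1)

Orthogonality check:
  u_2 · u_1 = 0 (should be 0)
  u_3 · u_1 = 0 (should be 0)
  u_3 · u_2 = 0 (should be 0)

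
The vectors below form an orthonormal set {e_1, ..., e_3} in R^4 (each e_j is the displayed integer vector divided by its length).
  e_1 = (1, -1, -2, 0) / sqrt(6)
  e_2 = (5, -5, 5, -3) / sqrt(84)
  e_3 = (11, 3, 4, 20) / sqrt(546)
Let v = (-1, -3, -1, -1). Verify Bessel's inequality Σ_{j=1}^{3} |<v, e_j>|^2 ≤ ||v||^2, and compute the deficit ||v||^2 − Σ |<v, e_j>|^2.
Σ |<v, e_j>|^2 = 272/39; ||v||^2 = 12; deficit = 196/39

Write each e_j = u_j / sqrt(<u_j, u_j>) where u_j is the displayed integer vector. Then <v, e_j> = <v, u_j> / sqrt(<u_j, u_j>), so |<v, e_j>|^2 = <v, u_j>^2 / <u_j, u_j>.
Coefficients: <v, e_1> = 4/sqrt(6), <v, e_2> = 8/sqrt(84), <v, e_3> = -44/sqrt(546).
Square and sum: Σ |<v, e_j>|^2 = 272/39.
Compute ||v||^2 = v·v = 12.
Deficit = 12 − 272/39 = 196/39 ≥ 0, confirming Bessel's inequality. (The deficit equals ||v − Σ <v,e_j> e_j||^2, the squared distance from v to span{e_j}.)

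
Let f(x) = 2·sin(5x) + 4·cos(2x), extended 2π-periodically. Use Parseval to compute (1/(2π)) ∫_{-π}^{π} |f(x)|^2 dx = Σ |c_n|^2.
Σ |c_n|^2 = 10

Expand |f|^2 and use orthogonality of {sin(nx), cos(mx)} on [-π, π]:
  ∫_{-π}^{π} sin(nx)^2 dx = π, ∫ cos(mx)^2 dx = π, and cross terms integrate to 0.
So ∫_{-π}^{π} f(x)^2 dx = 2^2 · π + 4^2 · π = (4 + 16)π.
Divide by 2π: (4 + 16)/2 = 10.
By Parseval, this equals Σ |c_n|^2.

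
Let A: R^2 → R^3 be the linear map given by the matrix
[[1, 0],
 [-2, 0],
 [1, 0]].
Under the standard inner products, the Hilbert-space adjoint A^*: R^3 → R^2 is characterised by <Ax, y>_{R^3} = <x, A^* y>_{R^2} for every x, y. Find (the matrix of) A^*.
A^* = A^T =
[[1, -2, 1],
 [0, 0, 0]]

For real matrices with standard dot products, the defining identity <Ax, y> = <x, A^* y> gives (Ax)^T y = x^T (A^*) y, i.e. x^T A^T y = x^T (A^*) y. Since this holds for all x, y, we must have A^* = A^T. Therefore
A^* =
[[1, -2, 1],
 [0, 0, 0]].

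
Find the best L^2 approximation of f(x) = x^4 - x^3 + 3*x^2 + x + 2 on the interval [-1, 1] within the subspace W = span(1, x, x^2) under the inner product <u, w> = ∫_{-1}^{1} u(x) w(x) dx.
g(x) = 27*x^2/7 + 2*x/5 + 67/35

The best approximation g ∈ W is the orthogonal projection of f onto W. Writing g = a_0 + a_1 x + a_2 x^2, the coefficients solve the normal equations G · a = b where
  G_{ij} = <φ_i, φ_j> and b_i = <f, φ_i>, with φ_0 = 1, φ_1 = x, φ_2 = x^2.
G =
  [2, 0, 2/3]
  [0, 2/3, 0]
  [2/3, 0, 2/5],
b = (32/5, 4/15, 296/105).
Solving gives a_0 = 67/35, a_1 = 2/5, a_2 = 27/7, so
  g(x) = 27*x^2/7 + 2*x/5 + 67/35.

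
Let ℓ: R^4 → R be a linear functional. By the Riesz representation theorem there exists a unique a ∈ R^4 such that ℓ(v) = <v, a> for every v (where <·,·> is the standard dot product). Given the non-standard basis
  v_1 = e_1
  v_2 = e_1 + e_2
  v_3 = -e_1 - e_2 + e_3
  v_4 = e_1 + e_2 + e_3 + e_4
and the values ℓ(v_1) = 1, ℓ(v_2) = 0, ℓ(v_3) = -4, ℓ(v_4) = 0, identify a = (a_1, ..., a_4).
a = (1, -1, -4, 4)

Write a = (a_1, ..., a_4) in the standard basis. For each basis vector v_i, ℓ(v_i) = <v_i, a> is a linear equation in the a_j's. Collect the n equations into a matrix system V a = ℓ, where row i of V is v_i (expressed in the standard basis). Since V is invertible (lower-triangular with 1s on the diagonal, up to permutation), solve by back-substitution:
  V =
[[1, 0, 0, 0],
 [1, 1, 0, 0],
 [-1, -1, 1, 0],
 [1, 1, 1, 1]]
  V a = (1, 0, -4, 0)
Solving gives a = (1, -1, -4, 4).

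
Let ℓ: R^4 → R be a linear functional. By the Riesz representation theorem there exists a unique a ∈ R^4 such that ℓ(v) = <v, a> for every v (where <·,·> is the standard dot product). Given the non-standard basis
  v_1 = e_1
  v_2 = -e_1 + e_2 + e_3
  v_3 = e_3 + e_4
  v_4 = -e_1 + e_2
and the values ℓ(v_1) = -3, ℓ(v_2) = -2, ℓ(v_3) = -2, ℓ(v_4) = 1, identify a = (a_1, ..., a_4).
a = (-3, -2, -3, 1)

Write a = (a_1, ..., a_4) in the standard basis. For each basis vector v_i, ℓ(v_i) = <v_i, a> is a linear equation in the a_j's. Collect the n equations into a matrix system V a = ℓ, where row i of V is v_i (expressed in the standard basis). Since V is invertible (lower-triangular with 1s on the diagonal, up to permutation), solve by back-substitution:
  V =
[[1, 0, 0, 0],
 [-1, 1, 1, 0],
 [0, 0, 1, 1],
 [-1, 1, 0, 0]]
  V a = (-3, -2, -2, 1)
Solving gives a = (-3, -2, -3, 1).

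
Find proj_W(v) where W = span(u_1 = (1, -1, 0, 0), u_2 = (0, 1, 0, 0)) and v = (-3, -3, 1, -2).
proj_W(v) = (-3, -3, 0, 0)

Set up U = [u_1 | ... | u_2] ∈ R^(4×2). The projector onto W = col(U) is P = U (U^T U)^(-1) U^T.
Compute U^T U =
  [2, -1]
  [-1, 1],
and U^T v = (0, -3).
Solve U^T U · c = U^T v for the coefficients: c = (-3, -6). The projection is proj_W(v) = U c.
Check: (v - proj_W(v)) · u_1 = 0  (should be 0).
Check: (v - proj_W(v)) · u_2 = 0  (should be 0).
Result: proj_W(v) = (-3, -3, 0, 0).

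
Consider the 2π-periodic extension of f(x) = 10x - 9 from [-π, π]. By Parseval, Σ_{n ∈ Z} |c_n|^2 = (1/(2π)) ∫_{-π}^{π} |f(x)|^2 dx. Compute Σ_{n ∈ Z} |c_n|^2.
Σ |c_n|^2 = 100π^2/3 + 81

Expand and integrate term by term over [-π, π]:
  ∫ (10x)^2 dx = 100·(2π^3/3); ∫ 2·10·(-9)·x dx = 0 (odd integrand); ∫ (-9)^2 dx = 81·2π.
So (1/(2π)) ∫_{-π}^{π} (10x - 9)^2 dx = 100π^2/3 + 81 = 100π^2/3 + 81.
Parseval ⇒ Σ |c_n|^2 = 100π^2/3 + 81.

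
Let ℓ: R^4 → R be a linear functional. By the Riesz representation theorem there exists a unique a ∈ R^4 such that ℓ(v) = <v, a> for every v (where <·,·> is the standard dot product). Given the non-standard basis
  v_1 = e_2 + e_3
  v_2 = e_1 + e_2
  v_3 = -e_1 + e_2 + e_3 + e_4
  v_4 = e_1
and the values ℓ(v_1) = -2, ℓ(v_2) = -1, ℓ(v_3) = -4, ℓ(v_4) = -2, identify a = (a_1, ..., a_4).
a = (-2, 1, -3, -4)

Write a = (a_1, ..., a_4) in the standard basis. For each basis vector v_i, ℓ(v_i) = <v_i, a> is a linear equation in the a_j's. Collect the n equations into a matrix system V a = ℓ, where row i of V is v_i (expressed in the standard basis). Since V is invertible (lower-triangular with 1s on the diagonal, up to permutation), solve by back-substitution:
  V =
[[0, 1, 1, 0],
 [1, 1, 0, 0],
 [-1, 1, 1, 1],
 [1, 0, 0, 0]]
  V a = (-2, -1, -4, -2)
Solving gives a = (-2, 1, -3, -4).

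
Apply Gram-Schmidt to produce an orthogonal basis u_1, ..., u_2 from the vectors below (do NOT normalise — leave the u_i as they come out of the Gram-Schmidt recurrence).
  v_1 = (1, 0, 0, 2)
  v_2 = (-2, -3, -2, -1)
Orthogonal basis:
  u_1 = (1, 0, 0, 2)
  u_2 = (-6/5, -3, -2, 3/5)

Apply the Gram-Schmidt recurrence
  u_1 = v_1
  u_i = v_i − Σ_{j<i} ((v_i · u_j) / (u_j · u_j)) · u_j.

Step by step this gives:
  u_1 = (1, 0, 0, 2)
  u_2 = (-6/5, -3, -2, 3/5)

Orthogonality check:
  u_2 · u_1 = 0 (should be 0)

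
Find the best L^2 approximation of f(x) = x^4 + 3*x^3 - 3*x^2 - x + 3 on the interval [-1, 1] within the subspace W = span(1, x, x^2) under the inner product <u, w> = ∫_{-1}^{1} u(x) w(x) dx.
g(x) = -15*x^2/7 + 4*x/5 + 102/35

The best approximation g ∈ W is the orthogonal projection of f onto W. Writing g = a_0 + a_1 x + a_2 x^2, the coefficients solve the normal equations G · a = b where
  G_{ij} = <φ_i, φ_j> and b_i = <f, φ_i>, with φ_0 = 1, φ_1 = x, φ_2 = x^2.
G =
  [2, 0, 2/3]
  [0, 2/3, 0]
  [2/3, 0, 2/5],
b = (22/5, 8/15, 38/35).
Solving gives a_0 = 102/35, a_1 = 4/5, a_2 = -15/7, so
  g(x) = -15*x^2/7 + 4*x/5 + 102/35.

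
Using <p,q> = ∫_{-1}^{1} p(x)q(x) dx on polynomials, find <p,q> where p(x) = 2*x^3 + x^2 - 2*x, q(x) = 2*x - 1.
<p,q> = -26/15

Expand the product: p(x)·q(x) = 4*x^4 - 5*x^2 + 2*x.
∫_{-1}^{1} of each monomial x^k gives [2/(k+1) if k even, 0 if k odd]. Integrating term-by-term (or equivalently evaluating the antiderivative F(x) = 4*x^5/5 - 5*x^3/3 + x^2 at the endpoints):
  F(1) − F(−1) = 2/15 − (28/15) = -26/15.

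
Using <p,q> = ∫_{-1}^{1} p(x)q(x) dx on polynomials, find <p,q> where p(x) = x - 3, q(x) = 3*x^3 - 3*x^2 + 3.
<p,q> = -54/5

Expand the product: p(x)·q(x) = 3*x^4 - 12*x^3 + 9*x^2 + 3*x - 9.
∫_{-1}^{1} of each monomial x^k gives [2/(k+1) if k even, 0 if k odd]. Integrating term-by-term (or equivalently evaluating the antiderivative F(x) = 3*x^5/5 - 3*x^4 + 3*x^3 + 3*x^2/2 - 9*x at the endpoints):
  F(1) − F(−1) = -69/10 − (39/10) = -54/5.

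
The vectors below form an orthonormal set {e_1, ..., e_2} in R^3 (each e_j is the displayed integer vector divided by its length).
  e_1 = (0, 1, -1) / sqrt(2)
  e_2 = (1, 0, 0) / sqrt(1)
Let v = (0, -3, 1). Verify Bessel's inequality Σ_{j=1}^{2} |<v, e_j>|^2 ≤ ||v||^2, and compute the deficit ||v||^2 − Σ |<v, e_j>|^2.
Σ |<v, e_j>|^2 = 8; ||v||^2 = 10; deficit = 2

Write each e_j = u_j / sqrt(<u_j, u_j>) where u_j is the displayed integer vector. Then <v, e_j> = <v, u_j> / sqrt(<u_j, u_j>), so |<v, e_j>|^2 = <v, u_j>^2 / <u_j, u_j>.
Coefficients: <v, e_1> = -4/sqrt(2), <v, e_2> = 0/sqrt(1).
Square and sum: Σ |<v, e_j>|^2 = 8.
Compute ||v||^2 = v·v = 10.
Deficit = 10 − 8 = 2 ≥ 0, confirming Bessel's inequality. (The deficit equals ||v − Σ <v,e_j> e_j||^2, the squared distance from v to span{e_j}.)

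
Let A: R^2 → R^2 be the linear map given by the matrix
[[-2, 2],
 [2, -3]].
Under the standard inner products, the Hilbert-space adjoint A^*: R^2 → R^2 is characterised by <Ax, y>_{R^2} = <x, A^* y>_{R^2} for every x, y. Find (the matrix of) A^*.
A^* = A^T =
[[-2, 2],
 [2, -3]]

For real matrices with standard dot products, the defining identity <Ax, y> = <x, A^* y> gives (Ax)^T y = x^T (A^*) y, i.e. x^T A^T y = x^T (A^*) y. Since this holds for all x, y, we must have A^* = A^T. Therefore
A^* =
[[-2, 2],
 [2, -3]].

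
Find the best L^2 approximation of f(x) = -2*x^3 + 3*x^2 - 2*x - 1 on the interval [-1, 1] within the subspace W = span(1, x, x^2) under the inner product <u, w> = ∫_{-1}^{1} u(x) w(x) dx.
g(x) = 3*x^2 - 16*x/5 - 1

The best approximation g ∈ W is the orthogonal projection of f onto W. Writing g = a_0 + a_1 x + a_2 x^2, the coefficients solve the normal equations G · a = b where
  G_{ij} = <φ_i, φ_j> and b_i = <f, φ_i>, with φ_0 = 1, φ_1 = x, φ_2 = x^2.
G =
  [2, 0, 2/3]
  [0, 2/3, 0]
  [2/3, 0, 2/5],
b = (0, -32/15, 8/15).
Solving gives a_0 = -1, a_1 = -16/5, a_2 = 3, so
  g(x) = 3*x^2 - 16*x/5 - 1.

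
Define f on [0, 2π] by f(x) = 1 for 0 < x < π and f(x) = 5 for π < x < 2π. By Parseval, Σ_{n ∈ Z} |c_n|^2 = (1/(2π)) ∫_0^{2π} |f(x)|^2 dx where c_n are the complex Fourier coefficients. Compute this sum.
Σ |c_n|^2 = 13

Parseval equates the L^2 energy of f (normalised by 1/(2π)) with the ℓ^2 sum of its Fourier coefficients: (1/(2π)) ∫_0^{2π} |f|^2 = Σ |c_n|^2.
Compute the left side: (1/(2π)) [∫_0^π 1^2 dx + ∫_π^{2π} 5^2 dx] = (1/(2π)) · (1π + 25π) = (1 + 25)/2 = 13.
So Σ_{n ∈ Z} |c_n|^2 = 13.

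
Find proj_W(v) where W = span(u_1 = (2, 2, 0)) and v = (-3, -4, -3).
proj_W(v) = (-7/2, -7/2, 0)

Set up U = [u_1 | ... | u_1] ∈ R^(3×1). The projector onto W = col(U) is P = U (U^T U)^(-1) U^T.
Compute U^T U =
  [8],
and U^T v = (-14).
Solve U^T U · c = U^T v for the coefficients: c = (-7/4). The projection is proj_W(v) = U c.
Check: (v - proj_W(v)) · u_1 = 0  (should be 0).
Result: proj_W(v) = (-7/2, -7/2, 0).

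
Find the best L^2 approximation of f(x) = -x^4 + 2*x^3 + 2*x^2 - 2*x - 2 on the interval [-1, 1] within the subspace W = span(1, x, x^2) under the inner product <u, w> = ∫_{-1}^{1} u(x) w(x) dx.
g(x) = 8*x^2/7 - 4*x/5 - 67/35

The best approximation g ∈ W is the orthogonal projection of f onto W. Writing g = a_0 + a_1 x + a_2 x^2, the coefficients solve the normal equations G · a = b where
  G_{ij} = <φ_i, φ_j> and b_i = <f, φ_i>, with φ_0 = 1, φ_1 = x, φ_2 = x^2.
G =
  [2, 0, 2/3]
  [0, 2/3, 0]
  [2/3, 0, 2/5],
b = (-46/15, -8/15, -86/105).
Solving gives a_0 = -67/35, a_1 = -4/5, a_2 = 8/7, so
  g(x) = 8*x^2/7 - 4*x/5 - 67/35.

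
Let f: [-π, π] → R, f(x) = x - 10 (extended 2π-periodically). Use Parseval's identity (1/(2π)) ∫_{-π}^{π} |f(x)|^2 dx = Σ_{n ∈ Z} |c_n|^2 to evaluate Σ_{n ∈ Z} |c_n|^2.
Σ |c_n|^2 = π^2/3 + 100

Expand and integrate term by term over [-π, π]:
  ∫ (x)^2 dx = 1·(2π^3/3); ∫ 2·1·(-10)·x dx = 0 (odd integrand); ∫ (-10)^2 dx = 100·2π.
So (1/(2π)) ∫_{-π}^{π} (x - 10)^2 dx = 1π^2/3 + 100 = π^2/3 + 100.
Parseval ⇒ Σ |c_n|^2 = π^2/3 + 100.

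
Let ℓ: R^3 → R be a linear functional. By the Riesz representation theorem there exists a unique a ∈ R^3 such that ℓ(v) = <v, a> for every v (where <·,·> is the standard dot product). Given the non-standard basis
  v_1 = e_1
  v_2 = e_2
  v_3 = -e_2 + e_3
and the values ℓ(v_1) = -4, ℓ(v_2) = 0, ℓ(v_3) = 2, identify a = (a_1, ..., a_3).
a = (-4, 0, 2)

Write a = (a_1, ..., a_3) in the standard basis. For each basis vector v_i, ℓ(v_i) = <v_i, a> is a linear equation in the a_j's. Collect the n equations into a matrix system V a = ℓ, where row i of V is v_i (expressed in the standard basis). Since V is invertible (lower-triangular with 1s on the diagonal, up to permutation), solve by back-substitution:
  V =
[[1, 0, 0],
 [0, 1, 0],
 [0, -1, 1]]
  V a = (-4, 0, 2)
Solving gives a = (-4, 0, 2).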